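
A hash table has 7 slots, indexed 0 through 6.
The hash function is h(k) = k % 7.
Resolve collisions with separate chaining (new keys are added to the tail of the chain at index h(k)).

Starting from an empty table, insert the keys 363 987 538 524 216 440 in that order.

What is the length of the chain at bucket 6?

5

Insert 363: h=6, bucket 6 empty -> new chain.
Insert 987: h=0, bucket 0 empty -> new chain.
Insert 538: h=6, bucket 6 nonempty -> append to chain.
Insert 524: h=6, bucket 6 nonempty -> append to chain.
Insert 216: h=6, bucket 6 nonempty -> append to chain.
Insert 440: h=6, bucket 6 nonempty -> append to chain.
Final buckets:
0: 987
1: .
2: .
3: .
4: .
5: .
6: 363 -> 538 -> 524 -> 216 -> 440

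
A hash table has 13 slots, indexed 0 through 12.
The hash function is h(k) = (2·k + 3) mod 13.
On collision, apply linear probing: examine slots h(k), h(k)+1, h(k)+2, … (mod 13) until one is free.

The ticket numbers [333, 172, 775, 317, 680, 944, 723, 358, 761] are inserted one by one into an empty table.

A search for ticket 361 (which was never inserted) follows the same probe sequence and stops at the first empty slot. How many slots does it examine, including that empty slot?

3

333: h=6 => slot 6
172: h=9 => slot 9
775: h=6, probe 6,7 => slot 7
317: h=0 => slot 0
680: h=11 => slot 11
944: h=6, probe 6,7,8 => slot 8
723: h=6, probe 6,7,8,9,10 => slot 10
358: h=4 => slot 4
761: h=4, probe 4,5 => slot 5
Table: [317, ∅, ∅, ∅, 358, 761, 333, 775, 944, 172, 723, 680, ∅]
Lookup 361: h=10, probe 10,11,12 → slot 12 empty, not found.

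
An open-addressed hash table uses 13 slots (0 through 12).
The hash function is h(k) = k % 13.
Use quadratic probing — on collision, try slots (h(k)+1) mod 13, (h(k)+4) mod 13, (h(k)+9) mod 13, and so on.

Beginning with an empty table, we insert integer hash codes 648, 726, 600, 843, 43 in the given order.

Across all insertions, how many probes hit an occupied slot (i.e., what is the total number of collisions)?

4

648 hashes to 11; slot 11 is free => place at 11.
726 hashes to 11; 11 taken => place at 12.
600 hashes to 2; slot 2 is free => place at 2.
843 hashes to 11; 11,12,2 taken => place at 7.
43 hashes to 4; slot 4 is free => place at 4.
Table: [∅, ∅, 600, ∅, 43, ∅, ∅, 843, ∅, ∅, ∅, 648, 726]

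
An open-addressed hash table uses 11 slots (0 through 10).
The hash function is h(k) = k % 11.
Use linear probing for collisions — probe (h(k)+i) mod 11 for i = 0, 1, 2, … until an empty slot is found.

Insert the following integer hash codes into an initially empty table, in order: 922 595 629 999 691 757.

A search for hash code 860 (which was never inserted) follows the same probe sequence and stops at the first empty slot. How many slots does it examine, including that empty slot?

3

Insert 922: h=9, slot 9 empty => index 9.
Insert 595: h=1, slot 1 empty => index 1.
Insert 629: h=2, slot 2 empty => index 2.
Insert 999: h=9, slot 9 occupied => index 10.
Insert 691: h=9, slots 9,10 occupied => index 0.
Insert 757: h=9, slots 9,10,0,1,2 occupied => index 3.
Table: [691, 595, 629, 757, -, -, -, -, -, 922, 999]
Lookup 860: h=2, probe 2,3,4 → slot 4 empty, not found.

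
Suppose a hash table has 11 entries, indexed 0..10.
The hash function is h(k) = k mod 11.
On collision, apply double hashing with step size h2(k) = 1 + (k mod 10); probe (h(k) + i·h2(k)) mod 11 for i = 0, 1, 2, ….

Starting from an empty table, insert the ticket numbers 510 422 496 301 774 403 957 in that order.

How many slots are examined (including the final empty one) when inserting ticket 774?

Insert 510: h=4, slot 4 empty → index 4.
Insert 422: h=4, h2=3, slot 4 occupied → index 7.
Insert 496: h=1, slot 1 empty → index 1.
Insert 301: h=4, h2=2, slot 4 occupied → index 6.
Insert 774: h=4, h2=5, slot 4 occupied → index 9.
Insert 403: h=7, h2=4, slot 7 occupied → index 0.
Insert 957: h=0, h2=8, slot 0 occupied → index 8.
Table: [403, 496, ∅, ∅, 510, ∅, 301, 422, 957, 774, ∅]

2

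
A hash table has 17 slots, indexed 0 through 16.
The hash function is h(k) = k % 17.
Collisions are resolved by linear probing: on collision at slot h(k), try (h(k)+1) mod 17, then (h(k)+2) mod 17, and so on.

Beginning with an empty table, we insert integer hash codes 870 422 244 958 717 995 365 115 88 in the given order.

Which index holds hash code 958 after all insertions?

Insert 870: h=3, slot 3 empty => index 3.
Insert 422: h=14, slot 14 empty => index 14.
Insert 244: h=6, slot 6 empty => index 6.
Insert 958: h=6, slot 6 occupied => index 7.
Insert 717: h=3, slot 3 occupied => index 4.
Insert 995: h=9, slot 9 empty => index 9.
Insert 365: h=8, slot 8 empty => index 8.
Insert 115: h=13, slot 13 empty => index 13.
Insert 88: h=3, slots 3,4 occupied => index 5.
Table: [∅, ∅, ∅, 870, 717, 88, 244, 958, 365, 995, ∅, ∅, ∅, 115, 422, ∅, ∅]

7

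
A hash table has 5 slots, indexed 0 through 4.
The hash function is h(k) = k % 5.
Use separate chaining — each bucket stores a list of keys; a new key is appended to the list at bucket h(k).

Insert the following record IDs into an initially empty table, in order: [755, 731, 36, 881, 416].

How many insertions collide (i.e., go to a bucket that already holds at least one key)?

755 → bucket 0
731 → bucket 1
36 → bucket 1 (collision)
881 → bucket 1 (collision)
416 → bucket 1 (collision)
Final buckets:
0: 755
1: 731 -> 36 -> 881 -> 416
2: _
3: _
4: _

3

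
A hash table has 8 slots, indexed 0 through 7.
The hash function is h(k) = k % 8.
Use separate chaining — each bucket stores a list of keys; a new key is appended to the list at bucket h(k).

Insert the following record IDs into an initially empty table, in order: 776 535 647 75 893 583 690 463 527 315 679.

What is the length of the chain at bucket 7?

6

Insert 776: h=0, bucket 0 empty -> new chain.
Insert 535: h=7, bucket 7 empty -> new chain.
Insert 647: h=7, bucket 7 nonempty -> append to chain.
Insert 75: h=3, bucket 3 empty -> new chain.
Insert 893: h=5, bucket 5 empty -> new chain.
Insert 583: h=7, bucket 7 nonempty -> append to chain.
Insert 690: h=2, bucket 2 empty -> new chain.
Insert 463: h=7, bucket 7 nonempty -> append to chain.
Insert 527: h=7, bucket 7 nonempty -> append to chain.
Insert 315: h=3, bucket 3 nonempty -> append to chain.
Insert 679: h=7, bucket 7 nonempty -> append to chain.
Final buckets:
0: 776
1: -
2: 690
3: 75 -> 315
4: -
5: 893
6: -
7: 535 -> 647 -> 583 -> 463 -> 527 -> 679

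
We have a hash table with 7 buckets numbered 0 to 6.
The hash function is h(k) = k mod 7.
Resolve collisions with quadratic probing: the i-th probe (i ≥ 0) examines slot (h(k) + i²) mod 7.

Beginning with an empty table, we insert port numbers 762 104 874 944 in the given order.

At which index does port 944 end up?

762 hashes to 6; slot 6 is free => place at 6.
104 hashes to 6; 6 taken => place at 0.
874 hashes to 6; 6,0 taken => place at 3.
944 hashes to 6; 6,0,3 taken => place at 1.
Table: [104, 944, -, 874, -, -, 762]

1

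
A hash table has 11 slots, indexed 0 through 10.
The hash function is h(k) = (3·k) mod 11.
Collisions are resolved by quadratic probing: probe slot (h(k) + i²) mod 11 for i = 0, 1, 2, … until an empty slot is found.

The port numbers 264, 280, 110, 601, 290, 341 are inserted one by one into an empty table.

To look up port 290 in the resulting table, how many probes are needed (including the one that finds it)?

2

Insert 264: h=0, slot 0 empty -> index 0.
Insert 280: h=4, slot 4 empty -> index 4.
Insert 110: h=0, slot 0 occupied -> index 1.
Insert 601: h=10, slot 10 empty -> index 10.
Insert 290: h=1, slot 1 occupied -> index 2.
Insert 341: h=0, slots 0,1,4 occupied -> index 9.
Table: [264, 110, 290, _, 280, _, _, _, _, 341, 601]
Lookup 290: h=1, probe 1,2 → found at 2.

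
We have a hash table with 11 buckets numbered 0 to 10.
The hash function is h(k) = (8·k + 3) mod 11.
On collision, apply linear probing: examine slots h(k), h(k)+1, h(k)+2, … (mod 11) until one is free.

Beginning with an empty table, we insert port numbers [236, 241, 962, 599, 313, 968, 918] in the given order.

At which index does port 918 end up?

4

Insert 236: h=10, slot 10 empty => index 10.
Insert 241: h=6, slot 6 empty => index 6.
Insert 962: h=10, slot 10 occupied => index 0.
Insert 599: h=10, slots 10,0 occupied => index 1.
Insert 313: h=10, slots 10,0,1 occupied => index 2.
Insert 968: h=3, slot 3 empty => index 3.
Insert 918: h=10, slots 10,0,1,2,3 occupied => index 4.
Table: [962, 599, 313, 968, 918, -, 241, -, -, -, 236]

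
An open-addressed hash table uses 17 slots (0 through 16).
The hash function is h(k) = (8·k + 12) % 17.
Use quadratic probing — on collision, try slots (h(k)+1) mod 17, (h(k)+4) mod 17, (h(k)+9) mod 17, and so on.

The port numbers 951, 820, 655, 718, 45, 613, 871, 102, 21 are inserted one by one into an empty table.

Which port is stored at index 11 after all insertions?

718

Insert 951: h=4, slot 4 empty -> index 4.
Insert 820: h=10, slot 10 empty -> index 10.
Insert 655: h=16, slot 16 empty -> index 16.
Insert 718: h=10, slot 10 occupied -> index 11.
Insert 45: h=15, slot 15 empty -> index 15.
Insert 613: h=3, slot 3 empty -> index 3.
Insert 871: h=10, slots 10,11 occupied -> index 14.
Insert 102: h=12, slot 12 empty -> index 12.
Insert 21: h=10, slots 10,11,14 occupied -> index 2.
Table: [∅, ∅, 21, 613, 951, ∅, ∅, ∅, ∅, ∅, 820, 718, 102, ∅, 871, 45, 655]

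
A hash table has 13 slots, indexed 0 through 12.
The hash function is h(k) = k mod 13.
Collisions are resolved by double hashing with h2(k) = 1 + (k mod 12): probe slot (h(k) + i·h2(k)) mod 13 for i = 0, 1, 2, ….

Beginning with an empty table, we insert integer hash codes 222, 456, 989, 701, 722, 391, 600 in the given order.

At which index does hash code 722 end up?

10

222: h=1 → slot 1
456: h=1, h2=1, probe 1,2 → slot 2
989: h=1, h2=6, probe 1,7 → slot 7
701: h=12 → slot 12
722: h=7, h2=3, probe 7,10 → slot 10
391: h=1, h2=8, probe 1,9 → slot 9
600: h=2, h2=1, probe 2,3 → slot 3
Table: [—, 222, 456, 600, —, —, —, 989, —, 391, 722, —, 701]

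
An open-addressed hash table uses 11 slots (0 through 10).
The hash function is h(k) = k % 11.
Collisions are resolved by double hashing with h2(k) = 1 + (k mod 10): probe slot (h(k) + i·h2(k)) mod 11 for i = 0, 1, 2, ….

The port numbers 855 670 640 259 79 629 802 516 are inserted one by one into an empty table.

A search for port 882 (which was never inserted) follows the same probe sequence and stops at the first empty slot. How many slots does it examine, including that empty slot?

5

Insert 855: h=8, slot 8 empty → index 8.
Insert 670: h=10, slot 10 empty → index 10.
Insert 640: h=2, slot 2 empty → index 2.
Insert 259: h=6, slot 6 empty → index 6.
Insert 79: h=2, h2=10, slot 2 occupied → index 1.
Insert 629: h=2, h2=10, slots 2,1 occupied → index 0.
Insert 802: h=10, h2=3, slots 10,2 occupied → index 5.
Insert 516: h=10, h2=7, slots 10,6,2 occupied → index 9.
Table: [629, 79, 640, ., ., 802, 259, ., 855, 516, 670]
Lookup 882: h=2, h2=3, probe 2,5,8,0,3 → slot 3 empty, not found.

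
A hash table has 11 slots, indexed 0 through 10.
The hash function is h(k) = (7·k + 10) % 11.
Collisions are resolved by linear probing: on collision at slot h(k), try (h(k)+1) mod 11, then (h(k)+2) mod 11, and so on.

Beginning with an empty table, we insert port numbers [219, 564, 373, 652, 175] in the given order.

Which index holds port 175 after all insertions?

Insert 219: h=3, slot 3 empty -> index 3.
Insert 564: h=9, slot 9 empty -> index 9.
Insert 373: h=3, slot 3 occupied -> index 4.
Insert 652: h=9, slot 9 occupied -> index 10.
Insert 175: h=3, slots 3,4 occupied -> index 5.
Table: [—, —, —, 219, 373, 175, —, —, —, 564, 652]

5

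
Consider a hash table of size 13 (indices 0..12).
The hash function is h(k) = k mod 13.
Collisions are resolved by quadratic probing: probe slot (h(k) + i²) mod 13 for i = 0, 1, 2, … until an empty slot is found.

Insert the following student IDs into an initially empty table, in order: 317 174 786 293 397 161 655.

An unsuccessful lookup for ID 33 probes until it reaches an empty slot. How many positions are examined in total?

Insert 317: h=5, slot 5 empty => index 5.
Insert 174: h=5, slot 5 occupied => index 6.
Insert 786: h=6, slot 6 occupied => index 7.
Insert 293: h=7, slot 7 occupied => index 8.
Insert 397: h=7, slots 7,8 occupied => index 11.
Insert 161: h=5, slots 5,6 occupied => index 9.
Insert 655: h=5, slots 5,6,9 occupied => index 1.
Table: [_, 655, _, _, _, 317, 174, 786, 293, 161, _, 397, _]
Lookup 33: h=7, probe 7,8,11,3 → slot 3 empty, not found.

4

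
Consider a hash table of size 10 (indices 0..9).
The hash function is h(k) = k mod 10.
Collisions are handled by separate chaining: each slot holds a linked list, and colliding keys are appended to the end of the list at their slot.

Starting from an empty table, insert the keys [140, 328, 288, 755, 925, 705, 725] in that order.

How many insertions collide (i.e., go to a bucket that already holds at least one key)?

4

140 → bucket 0
328 → bucket 8
288 → bucket 8 (collision)
755 → bucket 5
925 → bucket 5 (collision)
705 → bucket 5 (collision)
725 → bucket 5 (collision)
Final buckets:
0: 140
1: —
2: —
3: —
4: —
5: 755 -> 925 -> 705 -> 725
6: —
7: —
8: 328 -> 288
9: —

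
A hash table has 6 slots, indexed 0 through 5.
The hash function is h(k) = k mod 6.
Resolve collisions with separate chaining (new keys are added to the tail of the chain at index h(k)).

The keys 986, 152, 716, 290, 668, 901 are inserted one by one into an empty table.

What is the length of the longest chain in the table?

Insert 986: h=2, bucket 2 empty -> new chain.
Insert 152: h=2, bucket 2 nonempty -> append to chain.
Insert 716: h=2, bucket 2 nonempty -> append to chain.
Insert 290: h=2, bucket 2 nonempty -> append to chain.
Insert 668: h=2, bucket 2 nonempty -> append to chain.
Insert 901: h=1, bucket 1 empty -> new chain.
Final buckets:
0: ∅
1: 901
2: 986 -> 152 -> 716 -> 290 -> 668
3: ∅
4: ∅
5: ∅

5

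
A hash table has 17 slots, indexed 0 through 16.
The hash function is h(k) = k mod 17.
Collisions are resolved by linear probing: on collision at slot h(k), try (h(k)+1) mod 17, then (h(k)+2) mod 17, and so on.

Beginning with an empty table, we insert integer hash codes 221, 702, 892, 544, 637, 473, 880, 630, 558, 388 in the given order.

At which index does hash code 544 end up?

Insert 221: h=0, slot 0 empty => index 0.
Insert 702: h=5, slot 5 empty => index 5.
Insert 892: h=8, slot 8 empty => index 8.
Insert 544: h=0, slot 0 occupied => index 1.
Insert 637: h=8, slot 8 occupied => index 9.
Insert 473: h=14, slot 14 empty => index 14.
Insert 880: h=13, slot 13 empty => index 13.
Insert 630: h=1, slot 1 occupied => index 2.
Insert 558: h=14, slot 14 occupied => index 15.
Insert 388: h=14, slots 14,15 occupied => index 16.
Table: [221, 544, 630, -, -, 702, -, -, 892, 637, -, -, -, 880, 473, 558, 388]

1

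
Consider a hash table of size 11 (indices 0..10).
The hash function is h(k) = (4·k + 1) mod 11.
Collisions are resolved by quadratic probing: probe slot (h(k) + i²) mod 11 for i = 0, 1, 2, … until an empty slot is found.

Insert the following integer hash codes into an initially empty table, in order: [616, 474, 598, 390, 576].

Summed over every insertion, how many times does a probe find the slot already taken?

1

616 hashes to 1; slot 1 is free => place at 1.
474 hashes to 5; slot 5 is free => place at 5.
598 hashes to 6; slot 6 is free => place at 6.
390 hashes to 10; slot 10 is free => place at 10.
576 hashes to 6; 6 taken => place at 7.
Table: [∅, 616, ∅, ∅, ∅, 474, 598, 576, ∅, ∅, 390]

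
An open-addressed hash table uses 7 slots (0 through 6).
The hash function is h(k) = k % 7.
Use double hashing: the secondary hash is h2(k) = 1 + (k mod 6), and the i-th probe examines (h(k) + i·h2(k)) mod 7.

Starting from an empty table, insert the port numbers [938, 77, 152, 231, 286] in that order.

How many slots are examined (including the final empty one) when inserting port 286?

3

938: h=0 => slot 0
77: h=0, h2=6, probe 0,6 => slot 6
152: h=5 => slot 5
231: h=0, h2=4, probe 0,4 => slot 4
286: h=6, h2=5, probe 6,4,2 => slot 2
Table: [938, ., 286, ., 231, 152, 77]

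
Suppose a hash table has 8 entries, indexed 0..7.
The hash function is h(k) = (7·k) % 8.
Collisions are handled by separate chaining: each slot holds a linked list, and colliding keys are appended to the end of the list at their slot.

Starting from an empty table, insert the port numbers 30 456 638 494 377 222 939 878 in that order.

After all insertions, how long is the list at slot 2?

5

Insert 30: h=2, bucket 2 empty → new chain.
Insert 456: h=0, bucket 0 empty → new chain.
Insert 638: h=2, bucket 2 nonempty → append to chain.
Insert 494: h=2, bucket 2 nonempty → append to chain.
Insert 377: h=7, bucket 7 empty → new chain.
Insert 222: h=2, bucket 2 nonempty → append to chain.
Insert 939: h=5, bucket 5 empty → new chain.
Insert 878: h=2, bucket 2 nonempty → append to chain.
Final buckets:
0: 456
1: ∅
2: 30 -> 638 -> 494 -> 222 -> 878
3: ∅
4: ∅
5: 939
6: ∅
7: 377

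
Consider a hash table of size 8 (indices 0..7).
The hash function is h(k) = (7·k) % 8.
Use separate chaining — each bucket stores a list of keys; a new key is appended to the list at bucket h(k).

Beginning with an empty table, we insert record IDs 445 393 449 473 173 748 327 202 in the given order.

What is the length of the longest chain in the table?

3

Insert 445: h=3, bucket 3 empty → new chain.
Insert 393: h=7, bucket 7 empty → new chain.
Insert 449: h=7, bucket 7 nonempty → append to chain.
Insert 473: h=7, bucket 7 nonempty → append to chain.
Insert 173: h=3, bucket 3 nonempty → append to chain.
Insert 748: h=4, bucket 4 empty → new chain.
Insert 327: h=1, bucket 1 empty → new chain.
Insert 202: h=6, bucket 6 empty → new chain.
Final buckets:
0: _
1: 327
2: _
3: 445 -> 173
4: 748
5: _
6: 202
7: 393 -> 449 -> 473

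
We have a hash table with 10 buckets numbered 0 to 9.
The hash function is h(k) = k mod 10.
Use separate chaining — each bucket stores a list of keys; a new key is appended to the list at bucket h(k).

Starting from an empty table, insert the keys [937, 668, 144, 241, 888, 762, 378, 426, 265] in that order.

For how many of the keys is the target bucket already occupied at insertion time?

2

Insert 937: h=7, bucket 7 empty -> new chain.
Insert 668: h=8, bucket 8 empty -> new chain.
Insert 144: h=4, bucket 4 empty -> new chain.
Insert 241: h=1, bucket 1 empty -> new chain.
Insert 888: h=8, bucket 8 nonempty -> append to chain.
Insert 762: h=2, bucket 2 empty -> new chain.
Insert 378: h=8, bucket 8 nonempty -> append to chain.
Insert 426: h=6, bucket 6 empty -> new chain.
Insert 265: h=5, bucket 5 empty -> new chain.
Final buckets:
0: .
1: 241
2: 762
3: .
4: 144
5: 265
6: 426
7: 937
8: 668 -> 888 -> 378
9: .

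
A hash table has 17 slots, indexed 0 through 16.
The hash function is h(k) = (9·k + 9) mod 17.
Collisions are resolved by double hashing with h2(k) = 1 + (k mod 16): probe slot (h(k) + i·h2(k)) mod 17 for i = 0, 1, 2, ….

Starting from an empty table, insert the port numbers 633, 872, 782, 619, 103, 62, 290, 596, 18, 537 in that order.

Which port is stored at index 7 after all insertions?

633 hashes to 11; slot 11 is free => place at 11.
872 hashes to 3; slot 3 is free => place at 3.
782 hashes to 9; slot 9 is free => place at 9.
619 hashes to 4; slot 4 is free => place at 4.
103 hashes to 1; slot 1 is free => place at 1.
62 hashes to 6; slot 6 is free => place at 6.
290 hashes to 1, h2=3; 1,4 taken => place at 7.
596 hashes to 1, h2=5; 1,6,11 taken => place at 16.
18 hashes to 1, h2=3; 1,4,7 taken => place at 10.
537 hashes to 14; slot 14 is free => place at 14.
Table: [-, 103, -, 872, 619, -, 62, 290, -, 782, 18, 633, -, -, 537, -, 596]

290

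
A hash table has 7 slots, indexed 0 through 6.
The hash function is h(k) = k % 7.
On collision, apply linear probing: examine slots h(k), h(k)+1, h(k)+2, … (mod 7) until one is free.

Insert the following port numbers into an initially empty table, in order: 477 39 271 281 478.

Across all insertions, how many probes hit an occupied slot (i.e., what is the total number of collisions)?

Insert 477: h=1, slot 1 empty -> index 1.
Insert 39: h=4, slot 4 empty -> index 4.
Insert 271: h=5, slot 5 empty -> index 5.
Insert 281: h=1, slot 1 occupied -> index 2.
Insert 478: h=2, slot 2 occupied -> index 3.
Table: [_, 477, 281, 478, 39, 271, _]

2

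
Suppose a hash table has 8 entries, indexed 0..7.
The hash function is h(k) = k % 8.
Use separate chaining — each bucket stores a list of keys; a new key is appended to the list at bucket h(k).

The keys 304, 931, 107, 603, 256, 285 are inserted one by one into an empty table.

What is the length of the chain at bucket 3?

3

Insert 304: h=0, bucket 0 empty → new chain.
Insert 931: h=3, bucket 3 empty → new chain.
Insert 107: h=3, bucket 3 nonempty → append to chain.
Insert 603: h=3, bucket 3 nonempty → append to chain.
Insert 256: h=0, bucket 0 nonempty → append to chain.
Insert 285: h=5, bucket 5 empty → new chain.
Final buckets:
0: 304 -> 256
1: -
2: -
3: 931 -> 107 -> 603
4: -
5: 285
6: -
7: -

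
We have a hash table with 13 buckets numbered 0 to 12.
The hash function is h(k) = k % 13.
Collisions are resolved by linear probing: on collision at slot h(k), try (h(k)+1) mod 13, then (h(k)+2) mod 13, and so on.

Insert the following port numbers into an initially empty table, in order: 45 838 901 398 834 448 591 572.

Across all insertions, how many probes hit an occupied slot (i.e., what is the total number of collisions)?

45 hashes to 6; slot 6 is free => place at 6.
838 hashes to 6; 6 taken => place at 7.
901 hashes to 4; slot 4 is free => place at 4.
398 hashes to 8; slot 8 is free => place at 8.
834 hashes to 2; slot 2 is free => place at 2.
448 hashes to 6; 6,7,8 taken => place at 9.
591 hashes to 6; 6,7,8,9 taken => place at 10.
572 hashes to 0; slot 0 is free => place at 0.
Table: [572, -, 834, -, 901, -, 45, 838, 398, 448, 591, -, -]

8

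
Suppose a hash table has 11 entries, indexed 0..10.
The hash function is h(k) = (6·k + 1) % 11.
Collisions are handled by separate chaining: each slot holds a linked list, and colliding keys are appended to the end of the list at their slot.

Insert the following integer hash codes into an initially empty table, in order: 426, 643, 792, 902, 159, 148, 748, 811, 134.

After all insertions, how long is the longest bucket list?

Insert 426: h=5, bucket 5 empty → new chain.
Insert 643: h=9, bucket 9 empty → new chain.
Insert 792: h=1, bucket 1 empty → new chain.
Insert 902: h=1, bucket 1 nonempty → append to chain.
Insert 159: h=9, bucket 9 nonempty → append to chain.
Insert 148: h=9, bucket 9 nonempty → append to chain.
Insert 748: h=1, bucket 1 nonempty → append to chain.
Insert 811: h=5, bucket 5 nonempty → append to chain.
Insert 134: h=2, bucket 2 empty → new chain.
Final buckets:
0: —
1: 792 -> 902 -> 748
2: 134
3: —
4: —
5: 426 -> 811
6: —
7: —
8: —
9: 643 -> 159 -> 148
10: —

3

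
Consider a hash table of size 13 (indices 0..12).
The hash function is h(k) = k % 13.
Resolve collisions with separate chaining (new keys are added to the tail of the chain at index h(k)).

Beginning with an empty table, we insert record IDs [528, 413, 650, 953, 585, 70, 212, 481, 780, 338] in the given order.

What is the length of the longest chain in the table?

5

Insert 528: h=8, bucket 8 empty -> new chain.
Insert 413: h=10, bucket 10 empty -> new chain.
Insert 650: h=0, bucket 0 empty -> new chain.
Insert 953: h=4, bucket 4 empty -> new chain.
Insert 585: h=0, bucket 0 nonempty -> append to chain.
Insert 70: h=5, bucket 5 empty -> new chain.
Insert 212: h=4, bucket 4 nonempty -> append to chain.
Insert 481: h=0, bucket 0 nonempty -> append to chain.
Insert 780: h=0, bucket 0 nonempty -> append to chain.
Insert 338: h=0, bucket 0 nonempty -> append to chain.
Final buckets:
0: 650 -> 585 -> 481 -> 780 -> 338
1: -
2: -
3: -
4: 953 -> 212
5: 70
6: -
7: -
8: 528
9: -
10: 413
11: -
12: -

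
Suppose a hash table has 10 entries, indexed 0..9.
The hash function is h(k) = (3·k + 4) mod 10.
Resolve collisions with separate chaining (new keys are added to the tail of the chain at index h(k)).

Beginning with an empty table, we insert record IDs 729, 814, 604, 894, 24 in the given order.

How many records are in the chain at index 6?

Insert 729: h=1, bucket 1 empty → new chain.
Insert 814: h=6, bucket 6 empty → new chain.
Insert 604: h=6, bucket 6 nonempty → append to chain.
Insert 894: h=6, bucket 6 nonempty → append to chain.
Insert 24: h=6, bucket 6 nonempty → append to chain.
Final buckets:
0: _
1: 729
2: _
3: _
4: _
5: _
6: 814 -> 604 -> 894 -> 24
7: _
8: _
9: _

4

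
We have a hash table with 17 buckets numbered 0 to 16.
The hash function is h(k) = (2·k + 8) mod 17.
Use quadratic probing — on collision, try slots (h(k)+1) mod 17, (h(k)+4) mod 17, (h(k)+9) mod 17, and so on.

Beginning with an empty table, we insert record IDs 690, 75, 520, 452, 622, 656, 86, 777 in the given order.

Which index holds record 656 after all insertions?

Insert 690: h=11, slot 11 empty → index 11.
Insert 75: h=5, slot 5 empty → index 5.
Insert 520: h=11, slot 11 occupied → index 12.
Insert 452: h=11, slots 11,12 occupied → index 15.
Insert 622: h=11, slots 11,12,15 occupied → index 3.
Insert 656: h=11, slots 11,12,15,3 occupied → index 10.
Insert 86: h=10, slots 10,11 occupied → index 14.
Insert 777: h=15, slot 15 occupied → index 16.
Table: [—, —, —, 622, —, 75, —, —, —, —, 656, 690, 520, —, 86, 452, 777]

10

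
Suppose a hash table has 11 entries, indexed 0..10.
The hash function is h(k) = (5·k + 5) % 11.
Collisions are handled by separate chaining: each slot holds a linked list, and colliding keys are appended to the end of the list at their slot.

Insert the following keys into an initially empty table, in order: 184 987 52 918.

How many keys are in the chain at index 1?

Insert 184: h=1, bucket 1 empty → new chain.
Insert 987: h=1, bucket 1 nonempty → append to chain.
Insert 52: h=1, bucket 1 nonempty → append to chain.
Insert 918: h=8, bucket 8 empty → new chain.
Final buckets:
0: .
1: 184 -> 987 -> 52
2: .
3: .
4: .
5: .
6: .
7: .
8: 918
9: .
10: .

3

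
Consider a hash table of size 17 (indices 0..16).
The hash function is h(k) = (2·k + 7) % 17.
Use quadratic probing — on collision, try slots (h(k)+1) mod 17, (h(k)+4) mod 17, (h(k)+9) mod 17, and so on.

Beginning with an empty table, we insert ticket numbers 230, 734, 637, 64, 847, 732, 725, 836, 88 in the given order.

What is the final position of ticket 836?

230: h=8 -> slot 8
734: h=13 -> slot 13
637: h=6 -> slot 6
64: h=16 -> slot 16
847: h=1 -> slot 1
732: h=9 -> slot 9
725: h=12 -> slot 12
836: h=13, probe 13,14 -> slot 14
88: h=13, probe 13,14,0 -> slot 0
Table: [88, 847, -, -, -, -, 637, -, 230, 732, -, -, 725, 734, 836, -, 64]

14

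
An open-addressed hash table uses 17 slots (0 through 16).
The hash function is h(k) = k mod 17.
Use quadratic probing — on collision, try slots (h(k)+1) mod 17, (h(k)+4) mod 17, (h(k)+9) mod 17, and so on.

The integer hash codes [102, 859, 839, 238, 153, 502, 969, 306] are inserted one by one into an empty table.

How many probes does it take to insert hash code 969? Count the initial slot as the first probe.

5

102 hashes to 0; slot 0 is free => place at 0.
859 hashes to 9; slot 9 is free => place at 9.
839 hashes to 6; slot 6 is free => place at 6.
238 hashes to 0; 0 taken => place at 1.
153 hashes to 0; 0,1 taken => place at 4.
502 hashes to 9; 9 taken => place at 10.
969 hashes to 0; 0,1,4,9 taken => place at 16.
306 hashes to 0; 0,1,4,9,16 taken => place at 8.
Table: [102, 238, —, —, 153, —, 839, —, 306, 859, 502, —, —, —, —, —, 969]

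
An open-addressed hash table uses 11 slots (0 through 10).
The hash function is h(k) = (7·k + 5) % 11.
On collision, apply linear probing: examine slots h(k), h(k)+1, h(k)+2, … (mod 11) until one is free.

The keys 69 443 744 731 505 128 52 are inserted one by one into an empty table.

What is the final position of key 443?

5

69: h=4 → slot 4
443: h=4, probe 4,5 → slot 5
744: h=10 → slot 10
731: h=7 → slot 7
505: h=9 → slot 9
128: h=10, probe 10,0 → slot 0
52: h=6 → slot 6
Table: [128, _, _, _, 69, 443, 52, 731, _, 505, 744]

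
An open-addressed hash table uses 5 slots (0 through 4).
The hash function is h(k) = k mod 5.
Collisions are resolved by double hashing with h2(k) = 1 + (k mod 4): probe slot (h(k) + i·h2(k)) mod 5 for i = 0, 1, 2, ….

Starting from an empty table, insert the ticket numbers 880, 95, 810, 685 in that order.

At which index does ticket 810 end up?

Insert 880: h=0, slot 0 empty → index 0.
Insert 95: h=0, h2=4, slot 0 occupied → index 4.
Insert 810: h=0, h2=3, slot 0 occupied → index 3.
Insert 685: h=0, h2=2, slot 0 occupied → index 2.
Table: [880, ∅, 685, 810, 95]

3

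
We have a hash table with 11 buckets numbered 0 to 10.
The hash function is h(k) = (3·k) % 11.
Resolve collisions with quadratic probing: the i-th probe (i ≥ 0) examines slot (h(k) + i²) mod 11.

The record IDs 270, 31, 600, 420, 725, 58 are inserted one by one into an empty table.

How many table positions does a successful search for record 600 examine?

2

Insert 270: h=7, slot 7 empty → index 7.
Insert 31: h=5, slot 5 empty → index 5.
Insert 600: h=7, slot 7 occupied → index 8.
Insert 420: h=6, slot 6 empty → index 6.
Insert 725: h=8, slot 8 occupied → index 9.
Insert 58: h=9, slot 9 occupied → index 10.
Table: [—, —, —, —, —, 31, 420, 270, 600, 725, 58]
Lookup 600: h=7, probe 7,8 → found at 8.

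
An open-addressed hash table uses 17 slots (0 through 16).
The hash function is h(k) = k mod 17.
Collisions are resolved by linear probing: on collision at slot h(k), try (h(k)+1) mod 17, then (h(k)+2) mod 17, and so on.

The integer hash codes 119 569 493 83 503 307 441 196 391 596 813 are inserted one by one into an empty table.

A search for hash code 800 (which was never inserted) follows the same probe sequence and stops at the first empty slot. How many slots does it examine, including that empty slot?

5

119 hashes to 0; slot 0 is free -> place at 0.
569 hashes to 8; slot 8 is free -> place at 8.
493 hashes to 0; 0 taken -> place at 1.
83 hashes to 15; slot 15 is free -> place at 15.
503 hashes to 10; slot 10 is free -> place at 10.
307 hashes to 1; 1 taken -> place at 2.
441 hashes to 16; slot 16 is free -> place at 16.
196 hashes to 9; slot 9 is free -> place at 9.
391 hashes to 0; 0,1,2 taken -> place at 3.
596 hashes to 1; 1,2,3 taken -> place at 4.
813 hashes to 14; slot 14 is free -> place at 14.
Table: [119, 493, 307, 391, 596, _, _, _, 569, 196, 503, _, _, _, 813, 83, 441]
Lookup 800: h=1, probe 1,2,3,4,5 → slot 5 empty, not found.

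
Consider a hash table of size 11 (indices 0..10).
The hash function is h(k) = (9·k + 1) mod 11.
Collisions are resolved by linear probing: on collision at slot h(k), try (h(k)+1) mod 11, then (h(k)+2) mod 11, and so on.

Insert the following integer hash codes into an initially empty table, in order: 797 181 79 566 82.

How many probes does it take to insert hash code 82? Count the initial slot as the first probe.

4

Insert 797: h=2, slot 2 empty => index 2.
Insert 181: h=2, slot 2 occupied => index 3.
Insert 79: h=8, slot 8 empty => index 8.
Insert 566: h=2, slots 2,3 occupied => index 4.
Insert 82: h=2, slots 2,3,4 occupied => index 5.
Table: [_, _, 797, 181, 566, 82, _, _, 79, _, _]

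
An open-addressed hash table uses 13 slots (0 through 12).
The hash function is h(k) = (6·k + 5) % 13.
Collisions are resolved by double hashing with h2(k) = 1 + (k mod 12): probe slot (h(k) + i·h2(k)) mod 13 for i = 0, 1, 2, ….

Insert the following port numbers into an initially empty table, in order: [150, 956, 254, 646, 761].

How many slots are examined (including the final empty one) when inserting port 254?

2

150 hashes to 8; slot 8 is free => place at 8.
956 hashes to 8, h2=9; 8 taken => place at 4.
254 hashes to 8, h2=3; 8 taken => place at 11.
646 hashes to 7; slot 7 is free => place at 7.
761 hashes to 8, h2=6; 8 taken => place at 1.
Table: [—, 761, —, —, 956, —, —, 646, 150, —, —, 254, —]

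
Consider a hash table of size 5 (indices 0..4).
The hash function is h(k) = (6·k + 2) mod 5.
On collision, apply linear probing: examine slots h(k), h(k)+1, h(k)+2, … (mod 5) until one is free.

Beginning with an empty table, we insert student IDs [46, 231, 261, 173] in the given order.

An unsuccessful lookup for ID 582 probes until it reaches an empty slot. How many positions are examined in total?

4

46 hashes to 3; slot 3 is free → place at 3.
231 hashes to 3; 3 taken → place at 4.
261 hashes to 3; 3,4 taken → place at 0.
173 hashes to 0; 0 taken → place at 1.
Table: [261, 173, —, 46, 231]
Lookup 582: h=4, probe 4,0,1,2 → slot 2 empty, not found.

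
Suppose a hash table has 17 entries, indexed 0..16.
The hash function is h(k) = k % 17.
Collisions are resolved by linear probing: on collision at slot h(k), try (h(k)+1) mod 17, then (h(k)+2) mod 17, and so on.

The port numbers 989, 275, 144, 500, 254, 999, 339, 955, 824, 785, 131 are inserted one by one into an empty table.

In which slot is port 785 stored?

Insert 989: h=3, slot 3 empty -> index 3.
Insert 275: h=3, slot 3 occupied -> index 4.
Insert 144: h=8, slot 8 empty -> index 8.
Insert 500: h=7, slot 7 empty -> index 7.
Insert 254: h=16, slot 16 empty -> index 16.
Insert 999: h=13, slot 13 empty -> index 13.
Insert 339: h=16, slot 16 occupied -> index 0.
Insert 955: h=3, slots 3,4 occupied -> index 5.
Insert 824: h=8, slot 8 occupied -> index 9.
Insert 785: h=3, slots 3,4,5 occupied -> index 6.
Insert 131: h=12, slot 12 empty -> index 12.
Table: [339, —, —, 989, 275, 955, 785, 500, 144, 824, —, —, 131, 999, —, —, 254]

6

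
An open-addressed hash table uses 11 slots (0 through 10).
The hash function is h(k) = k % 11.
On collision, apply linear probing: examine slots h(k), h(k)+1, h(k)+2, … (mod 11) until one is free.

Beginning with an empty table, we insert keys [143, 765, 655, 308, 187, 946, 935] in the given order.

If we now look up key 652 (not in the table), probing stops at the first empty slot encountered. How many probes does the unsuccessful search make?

Insert 143: h=0, slot 0 empty => index 0.
Insert 765: h=6, slot 6 empty => index 6.
Insert 655: h=6, slot 6 occupied => index 7.
Insert 308: h=0, slot 0 occupied => index 1.
Insert 187: h=0, slots 0,1 occupied => index 2.
Insert 946: h=0, slots 0,1,2 occupied => index 3.
Insert 935: h=0, slots 0,1,2,3 occupied => index 4.
Table: [143, 308, 187, 946, 935, ∅, 765, 655, ∅, ∅, ∅]
Lookup 652: h=3, probe 3,4,5 → slot 5 empty, not found.

3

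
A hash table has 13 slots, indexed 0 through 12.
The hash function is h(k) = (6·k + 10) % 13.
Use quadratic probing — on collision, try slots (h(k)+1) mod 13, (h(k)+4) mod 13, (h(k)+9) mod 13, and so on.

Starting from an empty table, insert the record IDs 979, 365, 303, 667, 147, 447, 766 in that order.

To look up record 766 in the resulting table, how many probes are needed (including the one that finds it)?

979 hashes to 8; slot 8 is free -> place at 8.
365 hashes to 3; slot 3 is free -> place at 3.
303 hashes to 8; 8 taken -> place at 9.
667 hashes to 8; 8,9 taken -> place at 12.
147 hashes to 8; 8,9,12 taken -> place at 4.
447 hashes to 1; slot 1 is free -> place at 1.
766 hashes to 4; 4 taken -> place at 5.
Table: [—, 447, —, 365, 147, 766, —, —, 979, 303, —, —, 667]
Lookup 766: h=4, probe 4,5 → found at 5.

2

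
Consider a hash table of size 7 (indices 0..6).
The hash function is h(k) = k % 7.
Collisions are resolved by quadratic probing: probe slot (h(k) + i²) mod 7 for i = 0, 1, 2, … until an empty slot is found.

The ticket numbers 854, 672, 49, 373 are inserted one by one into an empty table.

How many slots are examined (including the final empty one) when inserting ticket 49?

854 hashes to 0; slot 0 is free -> place at 0.
672 hashes to 0; 0 taken -> place at 1.
49 hashes to 0; 0,1 taken -> place at 4.
373 hashes to 2; slot 2 is free -> place at 2.
Table: [854, 672, 373, ∅, 49, ∅, ∅]

3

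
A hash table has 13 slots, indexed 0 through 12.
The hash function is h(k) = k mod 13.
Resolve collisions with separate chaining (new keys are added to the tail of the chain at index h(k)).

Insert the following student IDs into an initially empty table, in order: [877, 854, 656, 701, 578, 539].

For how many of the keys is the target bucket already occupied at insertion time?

877 -> bucket 6
854 -> bucket 9
656 -> bucket 6 (collision)
701 -> bucket 12
578 -> bucket 6 (collision)
539 -> bucket 6 (collision)
Final buckets:
0: _
1: _
2: _
3: _
4: _
5: _
6: 877 -> 656 -> 578 -> 539
7: _
8: _
9: 854
10: _
11: _
12: 701

3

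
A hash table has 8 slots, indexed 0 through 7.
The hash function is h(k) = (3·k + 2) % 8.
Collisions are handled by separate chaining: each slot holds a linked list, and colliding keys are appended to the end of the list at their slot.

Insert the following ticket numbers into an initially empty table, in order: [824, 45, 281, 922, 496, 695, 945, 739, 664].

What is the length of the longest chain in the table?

Insert 824: h=2, bucket 2 empty → new chain.
Insert 45: h=1, bucket 1 empty → new chain.
Insert 281: h=5, bucket 5 empty → new chain.
Insert 922: h=0, bucket 0 empty → new chain.
Insert 496: h=2, bucket 2 nonempty → append to chain.
Insert 695: h=7, bucket 7 empty → new chain.
Insert 945: h=5, bucket 5 nonempty → append to chain.
Insert 739: h=3, bucket 3 empty → new chain.
Insert 664: h=2, bucket 2 nonempty → append to chain.
Final buckets:
0: 922
1: 45
2: 824 -> 496 -> 664
3: 739
4: .
5: 281 -> 945
6: .
7: 695

3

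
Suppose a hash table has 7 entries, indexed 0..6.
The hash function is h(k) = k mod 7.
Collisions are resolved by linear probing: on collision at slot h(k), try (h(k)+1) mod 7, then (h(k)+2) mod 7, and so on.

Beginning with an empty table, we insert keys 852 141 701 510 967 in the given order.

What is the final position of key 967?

3

852 hashes to 5; slot 5 is free -> place at 5.
141 hashes to 1; slot 1 is free -> place at 1.
701 hashes to 1; 1 taken -> place at 2.
510 hashes to 6; slot 6 is free -> place at 6.
967 hashes to 1; 1,2 taken -> place at 3.
Table: [∅, 141, 701, 967, ∅, 852, 510]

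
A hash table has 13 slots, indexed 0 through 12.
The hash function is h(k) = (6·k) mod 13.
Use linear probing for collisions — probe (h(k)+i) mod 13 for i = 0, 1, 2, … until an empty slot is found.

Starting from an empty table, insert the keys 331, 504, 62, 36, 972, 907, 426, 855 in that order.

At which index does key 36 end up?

11

331: h=10 → slot 10
504: h=8 → slot 8
62: h=8, probe 8,9 → slot 9
36: h=8, probe 8,9,10,11 → slot 11
972: h=8, probe 8,9,10,11,12 → slot 12
907: h=8, probe 8,9,10,11,12,0 → slot 0
426: h=8, probe 8,9,10,11,12,0,1 → slot 1
855: h=8, probe 8,9,10,11,12,0,1,2 → slot 2
Table: [907, 426, 855, —, —, —, —, —, 504, 62, 331, 36, 972]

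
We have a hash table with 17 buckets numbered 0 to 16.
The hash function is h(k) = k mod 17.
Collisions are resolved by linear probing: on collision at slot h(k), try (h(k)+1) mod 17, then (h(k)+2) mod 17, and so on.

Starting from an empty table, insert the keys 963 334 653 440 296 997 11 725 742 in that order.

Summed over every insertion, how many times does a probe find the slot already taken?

18

Insert 963: h=11, slot 11 empty → index 11.
Insert 334: h=11, slot 11 occupied → index 12.
Insert 653: h=7, slot 7 empty → index 7.
Insert 440: h=15, slot 15 empty → index 15.
Insert 296: h=7, slot 7 occupied → index 8.
Insert 997: h=11, slots 11,12 occupied → index 13.
Insert 11: h=11, slots 11,12,13 occupied → index 14.
Insert 725: h=11, slots 11,12,13,14,15 occupied → index 16.
Insert 742: h=11, slots 11,12,13,14,15,16 occupied → index 0.
Table: [742, —, —, —, —, —, —, 653, 296, —, —, 963, 334, 997, 11, 440, 725]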